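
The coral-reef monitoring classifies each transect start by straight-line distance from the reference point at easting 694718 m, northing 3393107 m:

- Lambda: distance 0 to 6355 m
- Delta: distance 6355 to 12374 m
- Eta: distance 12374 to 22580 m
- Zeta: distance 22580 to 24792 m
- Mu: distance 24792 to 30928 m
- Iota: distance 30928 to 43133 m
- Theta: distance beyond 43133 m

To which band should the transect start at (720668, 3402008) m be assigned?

Mu

Distance = √((720668−694718)² + (3402008−3393107)²) = √(673402500.000 + 79227801.000) = 27434.108 m.
24792 ≤ 27434.108 < 30928 → Mu.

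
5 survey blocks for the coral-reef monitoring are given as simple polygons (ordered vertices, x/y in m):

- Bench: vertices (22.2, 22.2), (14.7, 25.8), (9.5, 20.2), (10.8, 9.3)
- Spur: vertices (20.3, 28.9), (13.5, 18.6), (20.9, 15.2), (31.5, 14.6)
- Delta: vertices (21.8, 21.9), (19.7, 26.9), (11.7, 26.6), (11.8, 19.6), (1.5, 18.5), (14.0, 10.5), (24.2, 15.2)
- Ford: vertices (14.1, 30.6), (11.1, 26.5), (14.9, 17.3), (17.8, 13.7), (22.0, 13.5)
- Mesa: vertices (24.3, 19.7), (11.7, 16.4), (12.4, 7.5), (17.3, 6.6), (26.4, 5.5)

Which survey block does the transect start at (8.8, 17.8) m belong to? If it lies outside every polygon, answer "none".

Cast a ray rightward from (8.8, 17.8). For each polygon, the edges (by vertex number in listed order) whose endpoints lie on opposite sides of y = 17.8, where each meets that height, and whether that is right or left of the point:
Bench: 3–4 at x≈9.79 (right), 4–1 at x≈18.31 (right) → 2 crossings.
Spur: 2–3 at x≈15.24 (right), 4–1 at x≈28.99 (right) → 2 crossings.
Delta: 5–6 at x≈2.59 (left), 7–1 at x≈23.27 (right) → 1 crossing.
Ford: 2–3 at x≈14.69 (right), 5–1 at x≈20.01 (right) → 2 crossings.
Mesa: 1–2 at x≈17.05 (right), 5–1 at x≈24.58 (right) → 2 crossings.
Only Delta has an odd count, so the point is inside Delta.

Delta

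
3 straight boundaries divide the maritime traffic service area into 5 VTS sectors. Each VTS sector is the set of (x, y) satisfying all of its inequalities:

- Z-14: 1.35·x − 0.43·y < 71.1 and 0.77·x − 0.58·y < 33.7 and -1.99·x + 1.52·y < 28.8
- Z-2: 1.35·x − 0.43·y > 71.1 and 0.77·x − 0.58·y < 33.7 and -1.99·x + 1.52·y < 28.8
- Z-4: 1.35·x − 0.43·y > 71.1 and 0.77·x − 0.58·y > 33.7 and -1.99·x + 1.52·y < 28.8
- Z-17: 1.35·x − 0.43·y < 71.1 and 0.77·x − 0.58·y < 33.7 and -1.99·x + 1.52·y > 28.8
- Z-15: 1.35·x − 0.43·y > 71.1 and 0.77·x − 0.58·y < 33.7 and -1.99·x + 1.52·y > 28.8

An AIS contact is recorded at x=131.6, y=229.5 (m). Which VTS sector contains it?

1.35·131.6 − 0.43·229.5 = 78.975, which is > 71.1
0.77·131.6 − 0.58·229.5 = -31.778, which is < 33.7
-1.99·131.6 + 1.52·229.5 = 86.956, which is > 28.8
This sign pattern matches Z-15.

Z-15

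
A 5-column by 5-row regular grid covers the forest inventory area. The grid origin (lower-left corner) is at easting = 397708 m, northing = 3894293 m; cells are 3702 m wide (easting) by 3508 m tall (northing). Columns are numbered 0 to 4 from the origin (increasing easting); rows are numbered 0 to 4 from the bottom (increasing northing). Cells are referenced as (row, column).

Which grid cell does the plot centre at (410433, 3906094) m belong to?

Column index: ⌊(410433 − 397708) / 3702⌋ = ⌊3.437⌋ = 3
Row offset from origin: ⌊(3906094 − 3894293) / 3508⌋ = ⌊3.364⌋ = 3 → row 3

(3, 3)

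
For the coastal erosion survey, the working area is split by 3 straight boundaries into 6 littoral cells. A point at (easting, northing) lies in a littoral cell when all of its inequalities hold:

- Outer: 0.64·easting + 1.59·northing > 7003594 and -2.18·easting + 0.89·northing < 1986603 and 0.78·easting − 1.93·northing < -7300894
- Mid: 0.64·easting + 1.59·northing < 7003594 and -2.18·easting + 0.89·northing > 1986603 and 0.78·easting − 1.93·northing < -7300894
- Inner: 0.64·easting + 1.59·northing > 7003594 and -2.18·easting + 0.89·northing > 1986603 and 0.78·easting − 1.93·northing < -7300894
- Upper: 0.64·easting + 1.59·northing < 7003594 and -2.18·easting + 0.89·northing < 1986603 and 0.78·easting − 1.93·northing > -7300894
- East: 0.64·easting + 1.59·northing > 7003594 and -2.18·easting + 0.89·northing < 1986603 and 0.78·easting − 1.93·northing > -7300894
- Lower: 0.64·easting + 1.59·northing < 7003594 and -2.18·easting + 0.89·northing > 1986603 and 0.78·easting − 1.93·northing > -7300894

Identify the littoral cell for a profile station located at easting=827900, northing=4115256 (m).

0.64·827900 + 1.59·4115256 = 7073113.040, which is > 7003594
-2.18·827900 + 0.89·4115256 = 1857755.840, which is < 1986603
0.78·827900 − 1.93·4115256 = -7296682.080, which is > -7300894
This sign pattern matches East.

East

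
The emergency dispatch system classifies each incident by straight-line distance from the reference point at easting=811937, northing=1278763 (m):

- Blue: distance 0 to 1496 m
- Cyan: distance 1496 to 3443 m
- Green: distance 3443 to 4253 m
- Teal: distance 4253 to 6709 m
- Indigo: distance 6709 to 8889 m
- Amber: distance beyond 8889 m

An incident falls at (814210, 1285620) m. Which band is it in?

Distance = √((814210−811937)² + (1285620−1278763)²) = √(5166529.000 + 47018449.000) = 7223.917 m.
6709 ≤ 7223.917 < 8889 → Indigo.

Indigo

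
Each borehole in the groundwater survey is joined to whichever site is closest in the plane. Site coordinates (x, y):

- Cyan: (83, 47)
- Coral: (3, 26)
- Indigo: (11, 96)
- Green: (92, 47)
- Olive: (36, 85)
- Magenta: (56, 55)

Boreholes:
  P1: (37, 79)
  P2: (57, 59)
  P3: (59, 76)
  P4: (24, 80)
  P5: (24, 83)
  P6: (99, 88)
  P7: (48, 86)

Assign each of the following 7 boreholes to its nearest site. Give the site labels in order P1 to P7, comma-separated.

Olive, Magenta, Magenta, Olive, Olive, Green, Olive

P1 → Olive (d²=37.00)
P2 → Magenta (d²=17.00)
P3 → Magenta (d²=450.00)
P4 → Olive (d²=169.00)
P5 → Olive (d²=148.00)
P6 → Green (d²=1730.00)
P7 → Olive (d²=145.00)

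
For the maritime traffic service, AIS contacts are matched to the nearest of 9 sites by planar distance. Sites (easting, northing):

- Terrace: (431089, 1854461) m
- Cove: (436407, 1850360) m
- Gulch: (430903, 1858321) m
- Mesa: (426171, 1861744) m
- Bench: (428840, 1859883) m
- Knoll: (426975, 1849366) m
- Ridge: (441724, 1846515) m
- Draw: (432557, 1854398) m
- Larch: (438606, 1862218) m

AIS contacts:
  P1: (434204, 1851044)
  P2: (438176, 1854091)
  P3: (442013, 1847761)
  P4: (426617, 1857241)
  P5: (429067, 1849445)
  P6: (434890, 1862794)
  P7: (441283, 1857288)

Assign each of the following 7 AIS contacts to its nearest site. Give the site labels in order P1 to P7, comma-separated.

Cove, Cove, Ridge, Bench, Knoll, Larch, Larch

P1 → Cove (d²=5321065.00)
P2 → Cove (d²=17049722.00)
P3 → Ridge (d²=1636037.00)
P4 → Bench (d²=11921893.00)
P5 → Knoll (d²=4382705.00)
P6 → Larch (d²=14140432.00)
P7 → Larch (d²=31471229.00)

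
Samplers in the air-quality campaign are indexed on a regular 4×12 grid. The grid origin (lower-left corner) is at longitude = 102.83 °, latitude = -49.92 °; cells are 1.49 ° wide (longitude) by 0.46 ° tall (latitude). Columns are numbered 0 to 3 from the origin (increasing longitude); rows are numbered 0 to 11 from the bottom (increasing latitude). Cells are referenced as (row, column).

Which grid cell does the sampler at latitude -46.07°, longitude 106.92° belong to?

Column index: ⌊(106.92 − 102.83) / 1.49⌋ = ⌊2.745⌋ = 2
Row offset from origin: ⌊(-46.07 − -49.92) / 0.46⌋ = ⌊8.370⌋ = 8 → row 8

(8, 2)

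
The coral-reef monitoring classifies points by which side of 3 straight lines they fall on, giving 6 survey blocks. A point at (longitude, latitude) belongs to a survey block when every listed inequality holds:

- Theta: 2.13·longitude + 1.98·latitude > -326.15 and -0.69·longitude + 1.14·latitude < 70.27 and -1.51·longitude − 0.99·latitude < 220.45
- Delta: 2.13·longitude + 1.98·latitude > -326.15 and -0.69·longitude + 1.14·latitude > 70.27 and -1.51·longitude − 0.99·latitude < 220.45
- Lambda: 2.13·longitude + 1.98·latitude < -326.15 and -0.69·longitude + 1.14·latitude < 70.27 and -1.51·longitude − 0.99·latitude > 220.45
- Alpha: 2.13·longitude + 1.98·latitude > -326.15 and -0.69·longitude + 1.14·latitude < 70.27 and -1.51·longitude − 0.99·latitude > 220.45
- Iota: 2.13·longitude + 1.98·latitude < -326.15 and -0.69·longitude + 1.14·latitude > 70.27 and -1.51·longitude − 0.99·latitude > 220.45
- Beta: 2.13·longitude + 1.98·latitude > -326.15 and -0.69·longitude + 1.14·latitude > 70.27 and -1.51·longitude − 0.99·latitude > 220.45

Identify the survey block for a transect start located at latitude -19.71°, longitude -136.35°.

Iota

2.13·-136.35 + 1.98·-19.71 = -329.451, which is < -326.15
-0.69·-136.35 + 1.14·-19.71 = 71.612, which is > 70.27
-1.51·-136.35 − 0.99·-19.71 = 225.401, which is > 220.45
This sign pattern matches Iota.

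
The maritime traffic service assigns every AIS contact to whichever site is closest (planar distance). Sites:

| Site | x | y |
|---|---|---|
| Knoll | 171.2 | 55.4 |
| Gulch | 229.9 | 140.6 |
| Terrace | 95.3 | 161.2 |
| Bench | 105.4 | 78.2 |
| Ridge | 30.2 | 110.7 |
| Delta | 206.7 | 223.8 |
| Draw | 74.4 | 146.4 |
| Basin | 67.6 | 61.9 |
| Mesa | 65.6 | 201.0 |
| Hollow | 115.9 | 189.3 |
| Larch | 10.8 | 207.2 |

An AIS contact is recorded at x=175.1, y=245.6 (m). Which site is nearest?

Squared distances to each site:
Knoll: 36191.250; Gulch: 14028.040; Terrace: 13491.400; Bench: 32880.850; Ridge: 39194.020; Delta: 1473.800; Draw: 19981.130; Basin: 45301.940; Mesa: 13979.410; Hollow: 6674.330; Larch: 28469.050.
Minimum at Delta.

Delta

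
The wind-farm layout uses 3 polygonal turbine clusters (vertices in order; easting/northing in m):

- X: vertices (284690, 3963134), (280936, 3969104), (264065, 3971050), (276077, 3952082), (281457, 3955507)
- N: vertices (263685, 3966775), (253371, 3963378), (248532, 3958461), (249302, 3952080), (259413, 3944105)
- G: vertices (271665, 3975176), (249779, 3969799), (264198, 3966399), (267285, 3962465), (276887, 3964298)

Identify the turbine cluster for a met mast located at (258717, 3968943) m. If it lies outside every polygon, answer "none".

G

Cast a ray rightward from (258717, 3968943). For each polygon, the edges (by vertex number in listed order) whose endpoints lie on opposite sides of northing = 3968943, where each meets that height, and whether that is right or left of the point:
X: 1–2 at easting≈281037.2 (right), 3–4 at easting≈265399.3 (right) → 2 crossings.
N: no edge straddles that height → 0 crossings.
G: 2–3 at easting≈253409.2 (left), 5–1 at easting≈274657.2 (right) → 1 crossing.
Only G has an odd count, so the point is inside G.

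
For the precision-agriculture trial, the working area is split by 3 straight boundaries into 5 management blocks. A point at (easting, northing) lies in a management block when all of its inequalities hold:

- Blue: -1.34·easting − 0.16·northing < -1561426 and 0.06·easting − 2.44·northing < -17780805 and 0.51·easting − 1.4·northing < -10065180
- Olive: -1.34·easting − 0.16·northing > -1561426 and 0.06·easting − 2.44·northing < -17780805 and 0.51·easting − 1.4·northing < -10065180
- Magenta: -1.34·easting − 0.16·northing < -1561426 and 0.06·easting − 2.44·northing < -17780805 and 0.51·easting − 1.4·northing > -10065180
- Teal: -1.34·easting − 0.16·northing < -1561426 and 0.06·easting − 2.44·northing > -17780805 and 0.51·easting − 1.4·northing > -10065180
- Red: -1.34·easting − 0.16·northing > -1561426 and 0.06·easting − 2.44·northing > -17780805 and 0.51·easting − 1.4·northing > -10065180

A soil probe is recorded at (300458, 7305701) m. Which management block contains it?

Blue

-1.34·300458 − 0.16·7305701 = -1571525.880, which is < -1561426
0.06·300458 − 2.44·7305701 = -17807882.960, which is < -17780805
0.51·300458 − 1.4·7305701 = -10074747.820, which is < -10065180
This sign pattern matches Blue.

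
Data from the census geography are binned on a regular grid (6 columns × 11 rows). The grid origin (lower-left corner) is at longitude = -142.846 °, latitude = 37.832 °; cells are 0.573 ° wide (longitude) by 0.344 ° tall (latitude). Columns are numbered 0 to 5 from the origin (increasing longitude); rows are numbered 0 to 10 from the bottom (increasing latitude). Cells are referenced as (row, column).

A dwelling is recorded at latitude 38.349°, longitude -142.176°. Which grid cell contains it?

(1, 1)

Column index: ⌊(-142.176 − -142.846) / 0.573⌋ = ⌊1.169⌋ = 1
Row offset from origin: ⌊(38.349 − 37.832) / 0.344⌋ = ⌊1.503⌋ = 1 → row 1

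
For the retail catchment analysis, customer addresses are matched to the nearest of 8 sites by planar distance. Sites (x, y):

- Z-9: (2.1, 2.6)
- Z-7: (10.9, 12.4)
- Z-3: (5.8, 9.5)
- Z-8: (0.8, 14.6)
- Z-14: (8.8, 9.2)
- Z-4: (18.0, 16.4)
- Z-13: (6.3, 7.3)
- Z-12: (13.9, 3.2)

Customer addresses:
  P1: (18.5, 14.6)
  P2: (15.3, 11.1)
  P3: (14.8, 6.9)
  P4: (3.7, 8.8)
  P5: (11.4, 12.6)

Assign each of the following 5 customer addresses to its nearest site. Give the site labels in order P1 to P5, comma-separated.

Z-4, Z-7, Z-12, Z-3, Z-7

P1 → Z-4 (d²=3.49)
P2 → Z-7 (d²=21.05)
P3 → Z-12 (d²=14.50)
P4 → Z-3 (d²=4.90)
P5 → Z-7 (d²=0.29)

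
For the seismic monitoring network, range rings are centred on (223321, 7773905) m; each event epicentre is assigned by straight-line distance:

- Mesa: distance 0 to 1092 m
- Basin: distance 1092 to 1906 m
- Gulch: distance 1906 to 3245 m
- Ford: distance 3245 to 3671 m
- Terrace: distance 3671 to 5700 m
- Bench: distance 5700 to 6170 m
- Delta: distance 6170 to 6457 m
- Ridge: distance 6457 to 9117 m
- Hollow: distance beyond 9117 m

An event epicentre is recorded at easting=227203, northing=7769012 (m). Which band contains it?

Delta

Distance = √((227203−223321)² + (7769012−7773905)²) = √(15069924.000 + 23941449.000) = 6245.909 m.
6170 ≤ 6245.909 < 6457 → Delta.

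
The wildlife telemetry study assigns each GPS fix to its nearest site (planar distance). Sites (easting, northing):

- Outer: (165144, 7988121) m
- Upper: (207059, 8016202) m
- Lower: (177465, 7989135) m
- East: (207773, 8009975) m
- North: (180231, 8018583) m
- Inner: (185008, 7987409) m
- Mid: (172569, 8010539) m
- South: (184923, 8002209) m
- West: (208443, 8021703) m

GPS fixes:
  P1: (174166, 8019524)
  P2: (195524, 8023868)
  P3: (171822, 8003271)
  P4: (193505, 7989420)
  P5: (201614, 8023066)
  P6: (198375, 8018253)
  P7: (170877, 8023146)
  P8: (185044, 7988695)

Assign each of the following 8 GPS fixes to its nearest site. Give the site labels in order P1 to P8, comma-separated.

P1 → North (d²=37669706.00)
P2 → West (d²=171587786.00)
P3 → Mid (d²=53381833.00)
P4 → Inner (d²=76243130.00)
P5 → West (d²=48493010.00)
P6 → Upper (d²=79618457.00)
P7 → North (d²=108318285.00)
P8 → Inner (d²=1655092.00)

North, West, Mid, Inner, West, Upper, North, Inner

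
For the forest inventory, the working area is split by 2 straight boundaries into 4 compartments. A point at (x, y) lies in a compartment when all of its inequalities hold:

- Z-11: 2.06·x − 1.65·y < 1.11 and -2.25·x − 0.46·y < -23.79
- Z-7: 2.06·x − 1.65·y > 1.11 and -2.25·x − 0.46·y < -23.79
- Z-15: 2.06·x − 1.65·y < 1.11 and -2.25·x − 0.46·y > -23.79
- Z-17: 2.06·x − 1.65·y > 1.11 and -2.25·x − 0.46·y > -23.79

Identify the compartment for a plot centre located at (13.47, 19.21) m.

2.06·13.47 − 1.65·19.21 = -3.948, which is < 1.11
-2.25·13.47 − 0.46·19.21 = -39.144, which is < -23.79
This sign pattern matches Z-11.

Z-11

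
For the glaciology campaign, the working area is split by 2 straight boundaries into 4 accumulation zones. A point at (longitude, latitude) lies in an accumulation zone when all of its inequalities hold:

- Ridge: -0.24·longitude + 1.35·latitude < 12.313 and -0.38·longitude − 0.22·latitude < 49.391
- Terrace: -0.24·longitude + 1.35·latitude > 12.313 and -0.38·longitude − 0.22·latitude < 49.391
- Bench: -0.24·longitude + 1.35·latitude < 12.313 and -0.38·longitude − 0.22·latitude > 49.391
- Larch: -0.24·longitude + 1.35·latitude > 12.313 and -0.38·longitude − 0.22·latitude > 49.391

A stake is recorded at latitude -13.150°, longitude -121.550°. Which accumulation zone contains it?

-0.24·-121.550 + 1.35·-13.150 = 11.419, which is < 12.313
-0.38·-121.550 − 0.22·-13.150 = 49.082, which is < 49.391
This sign pattern matches Ridge.

Ridge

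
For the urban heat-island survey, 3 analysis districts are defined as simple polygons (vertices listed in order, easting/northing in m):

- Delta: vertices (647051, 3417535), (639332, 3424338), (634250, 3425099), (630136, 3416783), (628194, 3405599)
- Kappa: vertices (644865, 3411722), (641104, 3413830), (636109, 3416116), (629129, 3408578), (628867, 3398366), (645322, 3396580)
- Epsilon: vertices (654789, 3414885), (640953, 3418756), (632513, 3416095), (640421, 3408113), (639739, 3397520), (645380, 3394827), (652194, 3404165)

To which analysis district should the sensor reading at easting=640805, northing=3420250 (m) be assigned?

Delta

Cast a ray rightward from (640805, 3420250). For each polygon, the edges (by vertex number in listed order) whose endpoints lie on opposite sides of northing = 3420250, where each meets that height, and whether that is right or left of the point:
Delta: 1–2 at easting≈643970.4 (right), 3–4 at easting≈631851.2 (left) → 1 crossing.
Kappa: no edge straddles that height → 0 crossings.
Epsilon: no edge straddles that height → 0 crossings.
Only Delta has an odd count, so the point is inside Delta.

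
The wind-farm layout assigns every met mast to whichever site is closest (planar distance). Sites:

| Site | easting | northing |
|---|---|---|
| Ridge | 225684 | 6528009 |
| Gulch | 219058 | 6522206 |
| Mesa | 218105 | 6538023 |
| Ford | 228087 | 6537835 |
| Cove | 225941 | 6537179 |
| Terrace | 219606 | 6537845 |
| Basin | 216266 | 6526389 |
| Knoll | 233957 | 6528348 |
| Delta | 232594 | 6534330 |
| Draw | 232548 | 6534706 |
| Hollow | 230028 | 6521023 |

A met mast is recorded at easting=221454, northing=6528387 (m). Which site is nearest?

Ridge

Squared distances to each site:
Ridge: 18035784.000; Gulch: 43945577.000; Mesa: 104068297.000; Ford: 133261393.000; Cove: 97432433.000; Terrace: 92868868.000; Basin: 30907348.000; Knoll: 156326530.000; Delta: 159418849.000; Draw: 163006597.000; Hollow: 127741972.000.
Minimum at Ridge.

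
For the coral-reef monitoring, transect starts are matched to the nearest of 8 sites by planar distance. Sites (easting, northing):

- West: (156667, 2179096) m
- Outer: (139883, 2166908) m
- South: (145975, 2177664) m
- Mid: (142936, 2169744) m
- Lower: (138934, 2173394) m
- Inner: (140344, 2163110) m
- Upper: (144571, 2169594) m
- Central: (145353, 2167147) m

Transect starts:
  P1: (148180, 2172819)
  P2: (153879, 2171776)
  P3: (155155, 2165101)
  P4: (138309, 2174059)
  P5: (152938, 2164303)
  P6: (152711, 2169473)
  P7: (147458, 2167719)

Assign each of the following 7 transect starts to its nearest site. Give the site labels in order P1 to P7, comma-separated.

Upper, West, Central, Lower, Central, Central, Central

P1 → Upper (d²=23425506.00)
P2 → West (d²=61355344.00)
P3 → Central (d²=100265320.00)
P4 → Lower (d²=832850.00)
P5 → Central (d²=65620561.00)
P6 → Central (d²=59550440.00)
P7 → Central (d²=4758209.00)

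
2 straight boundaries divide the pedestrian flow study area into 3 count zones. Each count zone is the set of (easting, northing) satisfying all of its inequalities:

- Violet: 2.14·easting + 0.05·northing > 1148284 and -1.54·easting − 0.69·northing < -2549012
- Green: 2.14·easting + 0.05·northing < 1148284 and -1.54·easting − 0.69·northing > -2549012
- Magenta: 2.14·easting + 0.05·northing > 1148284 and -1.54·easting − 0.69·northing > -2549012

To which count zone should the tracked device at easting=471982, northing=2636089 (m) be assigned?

2.14·471982 + 0.05·2636089 = 1141845.930, which is < 1148284
-1.54·471982 − 0.69·2636089 = -2545753.690, which is > -2549012
This sign pattern matches Green.

Green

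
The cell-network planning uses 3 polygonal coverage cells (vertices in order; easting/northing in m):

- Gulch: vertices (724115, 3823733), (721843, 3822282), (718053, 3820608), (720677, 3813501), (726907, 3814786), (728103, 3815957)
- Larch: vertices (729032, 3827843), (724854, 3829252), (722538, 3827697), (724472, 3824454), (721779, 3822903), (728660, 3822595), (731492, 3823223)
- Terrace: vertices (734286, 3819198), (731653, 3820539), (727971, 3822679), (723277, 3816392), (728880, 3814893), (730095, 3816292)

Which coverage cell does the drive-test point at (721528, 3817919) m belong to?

Cast a ray rightward from (721528, 3817919). For each polygon, the edges (by vertex number in listed order) whose endpoints lie on opposite sides of northing = 3817919, where each meets that height, and whether that is right or left of the point:
Gulch: 3–4 at easting≈719045.8 (left), 6–1 at easting≈727096.8 (right) → 1 crossing.
Larch: no edge straddles that height → 0 crossings.
Terrace: 3–4 at easting≈724417.1 (right), 6–1 at easting≈732441.4 (right) → 2 crossings.
Only Gulch has an odd count, so the point is inside Gulch.

Gulch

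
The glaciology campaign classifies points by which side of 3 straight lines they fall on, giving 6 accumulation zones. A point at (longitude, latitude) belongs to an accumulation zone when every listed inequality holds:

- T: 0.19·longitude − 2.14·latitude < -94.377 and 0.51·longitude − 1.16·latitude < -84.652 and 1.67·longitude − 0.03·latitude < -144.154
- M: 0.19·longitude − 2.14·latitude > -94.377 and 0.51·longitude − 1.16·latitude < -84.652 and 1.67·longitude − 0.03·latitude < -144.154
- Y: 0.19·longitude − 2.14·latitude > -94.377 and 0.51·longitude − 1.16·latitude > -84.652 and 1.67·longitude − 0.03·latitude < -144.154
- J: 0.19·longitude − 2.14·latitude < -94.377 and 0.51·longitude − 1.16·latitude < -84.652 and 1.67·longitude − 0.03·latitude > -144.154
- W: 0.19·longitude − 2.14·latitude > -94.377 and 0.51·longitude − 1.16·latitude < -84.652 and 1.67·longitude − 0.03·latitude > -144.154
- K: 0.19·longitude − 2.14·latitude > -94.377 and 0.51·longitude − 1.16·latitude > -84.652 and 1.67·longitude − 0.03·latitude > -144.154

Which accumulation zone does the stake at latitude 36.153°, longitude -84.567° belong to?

0.19·-84.567 − 2.14·36.153 = -93.435, which is > -94.377
0.51·-84.567 − 1.16·36.153 = -85.067, which is < -84.652
1.67·-84.567 − 0.03·36.153 = -142.311, which is > -144.154
This sign pattern matches W.

W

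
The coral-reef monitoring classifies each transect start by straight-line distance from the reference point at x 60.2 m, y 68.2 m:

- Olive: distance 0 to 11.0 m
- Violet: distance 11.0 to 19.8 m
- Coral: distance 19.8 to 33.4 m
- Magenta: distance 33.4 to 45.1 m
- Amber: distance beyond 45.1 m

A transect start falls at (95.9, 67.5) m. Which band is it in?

Magenta

Distance = √((95.9−60.2)² + (67.5−68.2)²) = √(1274.490 + 0.490) = 35.707 m.
33.4 ≤ 35.707 < 45.1 → Magenta.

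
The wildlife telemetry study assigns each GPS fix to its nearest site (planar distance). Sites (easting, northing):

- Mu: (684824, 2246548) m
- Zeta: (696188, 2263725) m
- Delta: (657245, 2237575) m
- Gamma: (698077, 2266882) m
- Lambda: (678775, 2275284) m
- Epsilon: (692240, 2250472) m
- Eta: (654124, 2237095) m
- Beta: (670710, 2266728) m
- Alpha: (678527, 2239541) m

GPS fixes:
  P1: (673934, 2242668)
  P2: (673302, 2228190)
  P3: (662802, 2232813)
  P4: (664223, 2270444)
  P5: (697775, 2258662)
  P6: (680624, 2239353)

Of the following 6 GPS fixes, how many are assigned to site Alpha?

3

P1 → Alpha
P2 → Alpha
P3 → Delta
P4 → Beta
P5 → Zeta
P6 → Alpha
3 of the 6 go to Alpha.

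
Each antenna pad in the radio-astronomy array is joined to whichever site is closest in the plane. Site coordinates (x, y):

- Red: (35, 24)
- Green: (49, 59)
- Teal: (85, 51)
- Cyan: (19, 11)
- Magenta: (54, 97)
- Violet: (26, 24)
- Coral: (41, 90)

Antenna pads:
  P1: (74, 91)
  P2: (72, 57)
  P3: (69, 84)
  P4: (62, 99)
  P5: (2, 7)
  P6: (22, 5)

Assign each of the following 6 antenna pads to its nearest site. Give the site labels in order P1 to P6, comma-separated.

P1 → Magenta (d²=436.00)
P2 → Teal (d²=205.00)
P3 → Magenta (d²=394.00)
P4 → Magenta (d²=68.00)
P5 → Cyan (d²=305.00)
P6 → Cyan (d²=45.00)

Magenta, Teal, Magenta, Magenta, Cyan, Cyan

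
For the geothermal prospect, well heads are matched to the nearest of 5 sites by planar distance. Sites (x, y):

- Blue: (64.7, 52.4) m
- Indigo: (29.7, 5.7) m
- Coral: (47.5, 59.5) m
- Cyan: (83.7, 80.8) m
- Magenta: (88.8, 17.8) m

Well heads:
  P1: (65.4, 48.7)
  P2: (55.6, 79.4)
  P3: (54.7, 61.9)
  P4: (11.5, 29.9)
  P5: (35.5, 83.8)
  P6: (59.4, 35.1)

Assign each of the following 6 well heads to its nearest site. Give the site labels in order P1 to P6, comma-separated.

P1 → Blue (d²=14.18)
P2 → Coral (d²=461.62)
P3 → Coral (d²=57.60)
P4 → Indigo (d²=916.88)
P5 → Coral (d²=734.49)
P6 → Blue (d²=327.38)

Blue, Coral, Coral, Indigo, Coral, Blue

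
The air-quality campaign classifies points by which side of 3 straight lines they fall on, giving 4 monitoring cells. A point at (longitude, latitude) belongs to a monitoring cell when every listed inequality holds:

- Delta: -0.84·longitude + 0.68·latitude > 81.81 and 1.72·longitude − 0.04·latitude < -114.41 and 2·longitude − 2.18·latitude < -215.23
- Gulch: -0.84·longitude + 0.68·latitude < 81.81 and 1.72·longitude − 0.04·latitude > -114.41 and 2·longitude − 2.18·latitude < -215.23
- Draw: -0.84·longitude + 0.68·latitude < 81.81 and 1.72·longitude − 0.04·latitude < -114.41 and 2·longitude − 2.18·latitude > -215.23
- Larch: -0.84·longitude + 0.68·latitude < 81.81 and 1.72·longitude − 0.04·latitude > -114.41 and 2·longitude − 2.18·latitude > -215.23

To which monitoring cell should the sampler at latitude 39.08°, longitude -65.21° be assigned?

Gulch

-0.84·-65.21 + 0.68·39.08 = 81.351, which is < 81.81
1.72·-65.21 − 0.04·39.08 = -113.724, which is > -114.41
2·-65.21 − 2.18·39.08 = -215.614, which is < -215.23
This sign pattern matches Gulch.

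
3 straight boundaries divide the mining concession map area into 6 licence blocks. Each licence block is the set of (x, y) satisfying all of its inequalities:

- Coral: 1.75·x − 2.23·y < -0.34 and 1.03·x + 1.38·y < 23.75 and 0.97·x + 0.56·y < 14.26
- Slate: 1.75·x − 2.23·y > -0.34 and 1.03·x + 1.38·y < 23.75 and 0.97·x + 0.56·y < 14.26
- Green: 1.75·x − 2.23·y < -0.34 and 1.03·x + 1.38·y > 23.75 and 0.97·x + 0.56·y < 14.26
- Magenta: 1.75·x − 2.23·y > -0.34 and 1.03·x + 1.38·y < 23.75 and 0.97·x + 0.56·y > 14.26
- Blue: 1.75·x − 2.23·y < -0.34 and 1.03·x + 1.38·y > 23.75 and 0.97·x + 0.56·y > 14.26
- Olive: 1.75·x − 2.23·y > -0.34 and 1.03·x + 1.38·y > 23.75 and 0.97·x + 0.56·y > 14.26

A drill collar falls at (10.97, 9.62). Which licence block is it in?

1.75·10.97 − 2.23·9.62 = -2.255, which is < -0.34
1.03·10.97 + 1.38·9.62 = 24.575, which is > 23.75
0.97·10.97 + 0.56·9.62 = 16.028, which is > 14.26
This sign pattern matches Blue.

Blue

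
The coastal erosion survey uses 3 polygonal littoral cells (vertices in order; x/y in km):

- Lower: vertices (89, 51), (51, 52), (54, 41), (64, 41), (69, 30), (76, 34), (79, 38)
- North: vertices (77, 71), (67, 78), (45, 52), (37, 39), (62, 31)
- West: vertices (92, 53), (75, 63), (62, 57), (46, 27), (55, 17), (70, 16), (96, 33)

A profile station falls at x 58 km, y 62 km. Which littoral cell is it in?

North

Cast a ray rightward from (58, 62). For each polygon, the edges (by vertex number in listed order) whose endpoints lie on opposite sides of y = 62, where each meets that height, and whether that is right or left of the point:
Lower: no edge straddles that height → 0 crossings.
North: 2–3 at x≈53.5 (left), 5–1 at x≈73.6 (right) → 1 crossing.
West: 1–2 at x≈76.7 (right), 2–3 at x≈72.8 (right) → 2 crossings.
Only North has an odd count, so the point is inside North.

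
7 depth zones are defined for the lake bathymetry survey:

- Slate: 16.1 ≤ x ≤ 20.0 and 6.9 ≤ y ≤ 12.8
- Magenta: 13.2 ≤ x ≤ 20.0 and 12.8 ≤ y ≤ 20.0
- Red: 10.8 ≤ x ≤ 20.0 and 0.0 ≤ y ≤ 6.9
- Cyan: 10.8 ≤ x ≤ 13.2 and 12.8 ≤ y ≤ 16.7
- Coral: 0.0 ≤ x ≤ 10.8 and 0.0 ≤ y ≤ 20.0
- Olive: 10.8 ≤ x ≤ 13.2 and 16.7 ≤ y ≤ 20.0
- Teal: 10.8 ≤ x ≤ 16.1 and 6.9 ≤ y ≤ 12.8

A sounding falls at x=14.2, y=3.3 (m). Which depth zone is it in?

The point has x = 14.2 and y = 3.3.
Only Red satisfies 10.8 ≤ x ≤ 20.0 and 0.0 ≤ y ≤ 6.9.

Red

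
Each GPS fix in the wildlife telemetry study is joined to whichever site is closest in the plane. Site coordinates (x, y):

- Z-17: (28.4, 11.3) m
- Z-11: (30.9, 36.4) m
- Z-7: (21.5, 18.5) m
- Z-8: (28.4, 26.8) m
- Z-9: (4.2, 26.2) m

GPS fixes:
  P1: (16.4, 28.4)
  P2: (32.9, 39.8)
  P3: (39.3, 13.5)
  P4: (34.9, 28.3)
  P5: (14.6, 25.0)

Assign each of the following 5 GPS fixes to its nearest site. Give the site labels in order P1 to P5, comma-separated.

Z-7, Z-11, Z-17, Z-8, Z-7

P1 → Z-7 (d²=124.02)
P2 → Z-11 (d²=15.56)
P3 → Z-17 (d²=123.65)
P4 → Z-8 (d²=44.50)
P5 → Z-7 (d²=89.86)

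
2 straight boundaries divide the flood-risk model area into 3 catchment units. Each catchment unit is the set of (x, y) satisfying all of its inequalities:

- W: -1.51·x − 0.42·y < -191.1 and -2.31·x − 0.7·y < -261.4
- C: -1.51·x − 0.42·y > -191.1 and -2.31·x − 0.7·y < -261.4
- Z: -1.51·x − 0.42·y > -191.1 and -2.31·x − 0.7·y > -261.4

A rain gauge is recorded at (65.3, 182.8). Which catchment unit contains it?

-1.51·65.3 − 0.42·182.8 = -175.379, which is > -191.1
-2.31·65.3 − 0.7·182.8 = -278.803, which is < -261.4
This sign pattern matches C.

C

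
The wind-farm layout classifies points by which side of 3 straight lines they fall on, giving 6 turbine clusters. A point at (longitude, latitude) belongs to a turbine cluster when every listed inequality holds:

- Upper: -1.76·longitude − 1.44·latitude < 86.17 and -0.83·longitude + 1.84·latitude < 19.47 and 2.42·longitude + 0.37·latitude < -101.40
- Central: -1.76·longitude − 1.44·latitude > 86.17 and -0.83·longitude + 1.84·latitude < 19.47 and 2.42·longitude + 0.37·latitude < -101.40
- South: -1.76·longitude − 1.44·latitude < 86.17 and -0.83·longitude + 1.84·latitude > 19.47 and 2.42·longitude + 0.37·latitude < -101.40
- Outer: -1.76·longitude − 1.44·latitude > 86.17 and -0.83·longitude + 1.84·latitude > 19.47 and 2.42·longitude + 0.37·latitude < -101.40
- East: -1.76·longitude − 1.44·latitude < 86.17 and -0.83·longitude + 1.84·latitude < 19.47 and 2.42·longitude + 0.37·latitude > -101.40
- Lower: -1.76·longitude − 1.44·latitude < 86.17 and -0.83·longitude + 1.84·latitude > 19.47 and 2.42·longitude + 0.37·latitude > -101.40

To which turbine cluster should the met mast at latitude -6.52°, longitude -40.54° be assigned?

Lower

-1.76·-40.54 − 1.44·-6.52 = 80.739, which is < 86.17
-0.83·-40.54 + 1.84·-6.52 = 21.651, which is > 19.47
2.42·-40.54 + 0.37·-6.52 = -100.519, which is > -101.40
This sign pattern matches Lower.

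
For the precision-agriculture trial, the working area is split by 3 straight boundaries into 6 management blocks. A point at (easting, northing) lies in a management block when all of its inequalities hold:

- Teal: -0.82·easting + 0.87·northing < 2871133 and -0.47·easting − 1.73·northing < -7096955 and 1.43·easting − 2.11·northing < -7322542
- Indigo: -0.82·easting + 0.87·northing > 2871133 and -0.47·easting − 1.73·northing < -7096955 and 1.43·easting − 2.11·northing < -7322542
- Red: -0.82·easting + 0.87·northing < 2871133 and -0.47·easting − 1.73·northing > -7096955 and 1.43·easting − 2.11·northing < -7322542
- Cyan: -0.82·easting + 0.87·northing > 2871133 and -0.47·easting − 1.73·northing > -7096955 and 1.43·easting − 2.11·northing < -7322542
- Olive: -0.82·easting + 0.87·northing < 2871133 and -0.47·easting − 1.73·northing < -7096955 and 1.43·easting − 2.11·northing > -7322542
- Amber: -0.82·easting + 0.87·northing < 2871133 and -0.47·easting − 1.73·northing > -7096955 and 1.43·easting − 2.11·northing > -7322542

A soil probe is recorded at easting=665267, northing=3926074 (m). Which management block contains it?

-0.82·665267 + 0.87·3926074 = 2870165.440, which is < 2871133
-0.47·665267 − 1.73·3926074 = -7104783.510, which is < -7096955
1.43·665267 − 2.11·3926074 = -7332684.330, which is < -7322542
This sign pattern matches Teal.

Teal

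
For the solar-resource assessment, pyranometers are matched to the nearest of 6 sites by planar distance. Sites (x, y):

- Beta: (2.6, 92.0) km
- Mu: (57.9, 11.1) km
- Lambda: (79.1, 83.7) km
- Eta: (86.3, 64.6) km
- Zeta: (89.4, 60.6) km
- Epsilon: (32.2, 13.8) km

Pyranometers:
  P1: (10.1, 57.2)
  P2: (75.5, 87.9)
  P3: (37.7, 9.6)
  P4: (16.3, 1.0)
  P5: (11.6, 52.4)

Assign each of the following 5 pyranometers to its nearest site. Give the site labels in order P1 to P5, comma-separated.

P1 → Beta (d²=1267.29)
P2 → Lambda (d²=30.60)
P3 → Epsilon (d²=47.89)
P4 → Epsilon (d²=416.65)
P5 → Beta (d²=1649.16)

Beta, Lambda, Epsilon, Epsilon, Beta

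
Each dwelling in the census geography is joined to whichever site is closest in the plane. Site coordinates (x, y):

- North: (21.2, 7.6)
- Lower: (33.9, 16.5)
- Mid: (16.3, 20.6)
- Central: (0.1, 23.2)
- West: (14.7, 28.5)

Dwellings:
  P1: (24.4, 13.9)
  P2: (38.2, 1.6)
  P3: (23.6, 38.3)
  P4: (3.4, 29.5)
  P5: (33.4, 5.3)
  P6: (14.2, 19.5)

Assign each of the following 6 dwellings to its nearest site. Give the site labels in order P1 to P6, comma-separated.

North, Lower, West, Central, Lower, Mid

P1 → North (d²=49.93)
P2 → Lower (d²=240.50)
P3 → West (d²=175.25)
P4 → Central (d²=50.58)
P5 → Lower (d²=125.69)
P6 → Mid (d²=5.62)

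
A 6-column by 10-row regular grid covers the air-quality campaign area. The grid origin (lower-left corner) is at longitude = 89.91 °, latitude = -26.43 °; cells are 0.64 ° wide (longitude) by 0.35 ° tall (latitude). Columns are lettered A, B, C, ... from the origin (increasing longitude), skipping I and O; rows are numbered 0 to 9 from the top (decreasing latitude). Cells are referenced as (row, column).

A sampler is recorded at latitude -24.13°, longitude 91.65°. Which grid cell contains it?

Column index: ⌊(91.65 − 89.91) / 0.64⌋ = ⌊2.719⌋ = 2 → column C
Row offset from origin: ⌊(-24.13 − -26.43) / 0.35⌋ = ⌊6.571⌋ = 6 → row 3 (counted from top)

(3, C)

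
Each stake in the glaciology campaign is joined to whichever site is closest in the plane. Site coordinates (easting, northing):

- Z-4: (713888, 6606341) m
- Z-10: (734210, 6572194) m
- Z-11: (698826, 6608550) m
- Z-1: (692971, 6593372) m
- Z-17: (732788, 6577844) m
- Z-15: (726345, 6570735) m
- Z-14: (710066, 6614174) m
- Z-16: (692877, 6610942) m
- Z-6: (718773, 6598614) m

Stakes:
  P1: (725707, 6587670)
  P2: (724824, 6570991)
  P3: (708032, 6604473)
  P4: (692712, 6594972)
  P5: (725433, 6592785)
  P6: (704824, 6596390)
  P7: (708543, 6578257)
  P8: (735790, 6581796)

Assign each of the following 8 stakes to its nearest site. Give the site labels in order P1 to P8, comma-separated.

P1 → Z-17 (d²=146690837.00)
P2 → Z-15 (d²=2378977.00)
P3 → Z-4 (d²=37782160.00)
P4 → Z-1 (d²=2627081.00)
P5 → Z-6 (d²=78332841.00)
P6 → Z-1 (d²=149601933.00)
P7 → Z-15 (d²=373491688.00)
P8 → Z-17 (d²=24630308.00)

Z-17, Z-15, Z-4, Z-1, Z-6, Z-1, Z-15, Z-17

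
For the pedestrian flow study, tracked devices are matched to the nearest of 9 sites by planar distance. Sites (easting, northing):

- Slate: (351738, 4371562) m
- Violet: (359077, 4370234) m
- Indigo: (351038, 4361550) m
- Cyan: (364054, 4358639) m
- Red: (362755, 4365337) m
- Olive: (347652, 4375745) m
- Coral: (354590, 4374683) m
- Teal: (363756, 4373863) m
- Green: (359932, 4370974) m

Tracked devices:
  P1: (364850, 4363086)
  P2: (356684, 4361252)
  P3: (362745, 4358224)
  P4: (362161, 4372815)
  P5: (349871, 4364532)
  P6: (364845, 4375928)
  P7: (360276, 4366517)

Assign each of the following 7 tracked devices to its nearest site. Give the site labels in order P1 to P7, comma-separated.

P1 → Red (d²=9456026.00)
P2 → Indigo (d²=31966120.00)
P3 → Cyan (d²=1885706.00)
P4 → Teal (d²=3642329.00)
P5 → Indigo (d²=10254213.00)
P6 → Teal (d²=5450146.00)
P7 → Red (d²=7537841.00)

Red, Indigo, Cyan, Teal, Indigo, Teal, Red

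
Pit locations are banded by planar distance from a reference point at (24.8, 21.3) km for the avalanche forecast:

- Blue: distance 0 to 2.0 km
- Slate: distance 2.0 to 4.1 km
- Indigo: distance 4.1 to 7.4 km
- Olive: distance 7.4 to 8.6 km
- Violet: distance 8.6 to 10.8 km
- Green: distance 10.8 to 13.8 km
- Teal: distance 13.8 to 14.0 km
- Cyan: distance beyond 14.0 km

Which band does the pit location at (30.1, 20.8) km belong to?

Indigo

Distance = √((30.1−24.8)² + (20.8−21.3)²) = √(28.090 + 0.250) = 5.324 km.
4.1 ≤ 5.324 < 7.4 → Indigo.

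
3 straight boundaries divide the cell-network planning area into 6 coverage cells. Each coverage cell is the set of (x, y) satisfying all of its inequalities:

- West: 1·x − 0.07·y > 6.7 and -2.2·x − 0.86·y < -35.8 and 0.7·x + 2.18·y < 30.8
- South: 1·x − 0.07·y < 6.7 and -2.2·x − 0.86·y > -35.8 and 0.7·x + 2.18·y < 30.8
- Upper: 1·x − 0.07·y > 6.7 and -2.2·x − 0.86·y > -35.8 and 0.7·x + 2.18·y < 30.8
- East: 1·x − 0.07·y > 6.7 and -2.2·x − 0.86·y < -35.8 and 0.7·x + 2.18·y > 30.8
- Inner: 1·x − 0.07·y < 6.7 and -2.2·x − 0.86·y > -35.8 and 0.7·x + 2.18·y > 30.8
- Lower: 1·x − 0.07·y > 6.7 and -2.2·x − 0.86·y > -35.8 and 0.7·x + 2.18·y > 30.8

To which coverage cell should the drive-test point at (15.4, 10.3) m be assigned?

East

1·15.4 − 0.07·10.3 = 14.679, which is > 6.7
-2.2·15.4 − 0.86·10.3 = -42.738, which is < -35.8
0.7·15.4 + 2.18·10.3 = 33.234, which is > 30.8
This sign pattern matches East.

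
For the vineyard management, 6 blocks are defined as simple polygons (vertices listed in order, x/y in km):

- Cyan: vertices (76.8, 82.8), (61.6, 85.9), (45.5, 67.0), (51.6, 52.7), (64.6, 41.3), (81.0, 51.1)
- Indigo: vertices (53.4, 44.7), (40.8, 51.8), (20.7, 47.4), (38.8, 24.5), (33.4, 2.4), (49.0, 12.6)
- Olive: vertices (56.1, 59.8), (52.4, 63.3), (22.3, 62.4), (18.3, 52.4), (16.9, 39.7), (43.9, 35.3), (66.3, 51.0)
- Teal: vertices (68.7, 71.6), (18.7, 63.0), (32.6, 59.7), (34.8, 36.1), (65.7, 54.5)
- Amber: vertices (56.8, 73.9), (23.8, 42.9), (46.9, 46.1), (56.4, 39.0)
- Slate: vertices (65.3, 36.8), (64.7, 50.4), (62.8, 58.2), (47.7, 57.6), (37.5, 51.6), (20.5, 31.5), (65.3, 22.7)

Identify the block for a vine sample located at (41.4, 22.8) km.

Indigo

Cast a ray rightward from (41.4, 22.8). For each polygon, the edges (by vertex number in listed order) whose endpoints lie on opposite sides of y = 22.8, where each meets that height, and whether that is right or left of the point:
Cyan: no edge straddles that height → 0 crossings.
Indigo: 4–5 at x≈38.38 (left), 6–1 at x≈50.40 (right) → 1 crossing.
Olive: no edge straddles that height → 0 crossings.
Teal: no edge straddles that height → 0 crossings.
Amber: no edge straddles that height → 0 crossings.
Slate: 6–7 at x≈64.79 (right), 7–1 at x≈65.30 (right) → 2 crossings.
Only Indigo has an odd count, so the point is inside Indigo.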